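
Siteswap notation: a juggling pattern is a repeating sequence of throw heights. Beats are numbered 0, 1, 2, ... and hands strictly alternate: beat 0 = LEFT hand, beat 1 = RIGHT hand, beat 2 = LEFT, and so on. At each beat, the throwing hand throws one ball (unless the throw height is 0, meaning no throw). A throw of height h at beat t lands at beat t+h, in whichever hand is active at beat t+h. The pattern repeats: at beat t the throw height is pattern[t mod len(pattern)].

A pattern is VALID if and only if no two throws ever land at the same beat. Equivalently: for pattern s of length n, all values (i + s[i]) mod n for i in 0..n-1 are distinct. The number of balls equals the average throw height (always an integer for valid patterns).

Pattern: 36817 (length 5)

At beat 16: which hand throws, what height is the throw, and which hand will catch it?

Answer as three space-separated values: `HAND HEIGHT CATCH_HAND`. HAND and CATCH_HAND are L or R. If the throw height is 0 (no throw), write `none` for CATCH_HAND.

Beat 16: 16 mod 2 = 0, so hand = L
Throw height = pattern[16 mod 5] = pattern[1] = 6
Lands at beat 16+6=22, 22 mod 2 = 0, so catch hand = L

Answer: L 6 L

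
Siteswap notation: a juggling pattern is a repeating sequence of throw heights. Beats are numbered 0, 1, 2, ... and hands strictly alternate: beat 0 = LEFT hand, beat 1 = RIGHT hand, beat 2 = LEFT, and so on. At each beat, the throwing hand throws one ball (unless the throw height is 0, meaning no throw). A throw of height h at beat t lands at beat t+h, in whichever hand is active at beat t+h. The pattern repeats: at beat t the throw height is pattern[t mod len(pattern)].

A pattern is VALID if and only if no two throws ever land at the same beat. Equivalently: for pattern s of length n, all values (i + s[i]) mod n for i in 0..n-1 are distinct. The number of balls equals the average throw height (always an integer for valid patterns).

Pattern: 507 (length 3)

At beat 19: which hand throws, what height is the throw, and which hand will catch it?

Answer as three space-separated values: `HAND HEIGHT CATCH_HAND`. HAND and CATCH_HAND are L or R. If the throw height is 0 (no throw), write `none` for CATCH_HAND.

Beat 19: 19 mod 2 = 1, so hand = R
Throw height = pattern[19 mod 3] = pattern[1] = 0

Answer: R 0 none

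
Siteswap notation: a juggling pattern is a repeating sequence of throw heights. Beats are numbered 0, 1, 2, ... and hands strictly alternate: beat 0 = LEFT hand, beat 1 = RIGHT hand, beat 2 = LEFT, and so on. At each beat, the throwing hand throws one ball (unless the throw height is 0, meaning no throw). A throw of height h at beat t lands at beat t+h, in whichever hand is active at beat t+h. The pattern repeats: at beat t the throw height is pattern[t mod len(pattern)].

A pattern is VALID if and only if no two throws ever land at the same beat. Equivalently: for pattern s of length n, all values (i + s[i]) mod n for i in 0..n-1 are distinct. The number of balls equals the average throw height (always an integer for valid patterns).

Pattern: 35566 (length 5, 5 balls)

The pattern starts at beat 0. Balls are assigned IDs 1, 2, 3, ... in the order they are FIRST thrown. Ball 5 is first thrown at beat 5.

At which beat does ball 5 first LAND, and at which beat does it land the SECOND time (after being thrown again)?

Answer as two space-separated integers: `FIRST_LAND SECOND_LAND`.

Answer: 8 14

Derivation:
Beat 0 (L): throw ball1 h=3 -> lands@3:R; in-air after throw: [b1@3:R]
Beat 1 (R): throw ball2 h=5 -> lands@6:L; in-air after throw: [b1@3:R b2@6:L]
Beat 2 (L): throw ball3 h=5 -> lands@7:R; in-air after throw: [b1@3:R b2@6:L b3@7:R]
Beat 3 (R): throw ball1 h=6 -> lands@9:R; in-air after throw: [b2@6:L b3@7:R b1@9:R]
Beat 4 (L): throw ball4 h=6 -> lands@10:L; in-air after throw: [b2@6:L b3@7:R b1@9:R b4@10:L]
Beat 5 (R): throw ball5 h=3 -> lands@8:L; in-air after throw: [b2@6:L b3@7:R b5@8:L b1@9:R b4@10:L]
Beat 6 (L): throw ball2 h=5 -> lands@11:R; in-air after throw: [b3@7:R b5@8:L b1@9:R b4@10:L b2@11:R]
Beat 7 (R): throw ball3 h=5 -> lands@12:L; in-air after throw: [b5@8:L b1@9:R b4@10:L b2@11:R b3@12:L]
Beat 8 (L): throw ball5 h=6 -> lands@14:L; in-air after throw: [b1@9:R b4@10:L b2@11:R b3@12:L b5@14:L]
Beat 9 (R): throw ball1 h=6 -> lands@15:R; in-air after throw: [b4@10:L b2@11:R b3@12:L b5@14:L b1@15:R]
Beat 10 (L): throw ball4 h=3 -> lands@13:R; in-air after throw: [b2@11:R b3@12:L b4@13:R b5@14:L b1@15:R]
Beat 11 (R): throw ball2 h=5 -> lands@16:L; in-air after throw: [b3@12:L b4@13:R b5@14:L b1@15:R b2@16:L]
Beat 12 (L): throw ball3 h=5 -> lands@17:R; in-air after throw: [b4@13:R b5@14:L b1@15:R b2@16:L b3@17:R]
Beat 13 (R): throw ball4 h=6 -> lands@19:R; in-air after throw: [b5@14:L b1@15:R b2@16:L b3@17:R b4@19:R]
Beat 14 (L): throw ball5 h=6 -> lands@20:L; in-air after throw: [b1@15:R b2@16:L b3@17:R b4@19:R b5@20:L]
Ball 5: thrown@5 h=3 -> first land @8; rethrown@8 h=6 -> second land @14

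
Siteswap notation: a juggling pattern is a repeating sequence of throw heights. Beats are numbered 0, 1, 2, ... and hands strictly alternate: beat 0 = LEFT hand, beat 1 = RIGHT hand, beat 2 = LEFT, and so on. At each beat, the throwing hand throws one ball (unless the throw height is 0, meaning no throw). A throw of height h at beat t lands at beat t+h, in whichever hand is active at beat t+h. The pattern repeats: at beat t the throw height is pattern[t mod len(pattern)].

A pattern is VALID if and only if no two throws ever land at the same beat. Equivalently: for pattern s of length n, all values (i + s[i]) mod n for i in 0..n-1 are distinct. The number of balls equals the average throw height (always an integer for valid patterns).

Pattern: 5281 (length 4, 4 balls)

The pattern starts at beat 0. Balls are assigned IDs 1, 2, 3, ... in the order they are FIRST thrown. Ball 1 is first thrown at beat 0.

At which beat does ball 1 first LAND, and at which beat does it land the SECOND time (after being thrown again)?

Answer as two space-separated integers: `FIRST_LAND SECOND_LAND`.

Beat 0 (L): throw ball1 h=5 -> lands@5:R; in-air after throw: [b1@5:R]
Beat 1 (R): throw ball2 h=2 -> lands@3:R; in-air after throw: [b2@3:R b1@5:R]
Beat 2 (L): throw ball3 h=8 -> lands@10:L; in-air after throw: [b2@3:R b1@5:R b3@10:L]
Beat 3 (R): throw ball2 h=1 -> lands@4:L; in-air after throw: [b2@4:L b1@5:R b3@10:L]
Beat 4 (L): throw ball2 h=5 -> lands@9:R; in-air after throw: [b1@5:R b2@9:R b3@10:L]
Beat 5 (R): throw ball1 h=2 -> lands@7:R; in-air after throw: [b1@7:R b2@9:R b3@10:L]
Beat 6 (L): throw ball4 h=8 -> lands@14:L; in-air after throw: [b1@7:R b2@9:R b3@10:L b4@14:L]
Beat 7 (R): throw ball1 h=1 -> lands@8:L; in-air after throw: [b1@8:L b2@9:R b3@10:L b4@14:L]
Ball 1: thrown@0 h=5 -> first land @5; rethrown@5 h=2 -> second land @7

Answer: 5 7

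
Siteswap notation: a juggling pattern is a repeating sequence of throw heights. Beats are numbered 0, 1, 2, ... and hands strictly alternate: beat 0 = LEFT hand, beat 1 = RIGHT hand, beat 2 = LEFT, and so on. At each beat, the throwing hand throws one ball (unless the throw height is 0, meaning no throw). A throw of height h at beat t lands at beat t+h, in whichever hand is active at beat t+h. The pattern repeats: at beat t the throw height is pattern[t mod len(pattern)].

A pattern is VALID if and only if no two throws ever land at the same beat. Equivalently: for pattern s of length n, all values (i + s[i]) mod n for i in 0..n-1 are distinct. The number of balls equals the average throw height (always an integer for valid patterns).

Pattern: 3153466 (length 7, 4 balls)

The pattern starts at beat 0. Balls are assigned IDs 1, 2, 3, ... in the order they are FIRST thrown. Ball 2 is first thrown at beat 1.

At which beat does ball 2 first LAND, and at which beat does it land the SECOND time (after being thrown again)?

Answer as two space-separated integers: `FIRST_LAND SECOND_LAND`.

Beat 0 (L): throw ball1 h=3 -> lands@3:R; in-air after throw: [b1@3:R]
Beat 1 (R): throw ball2 h=1 -> lands@2:L; in-air after throw: [b2@2:L b1@3:R]
Beat 2 (L): throw ball2 h=5 -> lands@7:R; in-air after throw: [b1@3:R b2@7:R]
Beat 3 (R): throw ball1 h=3 -> lands@6:L; in-air after throw: [b1@6:L b2@7:R]
Beat 4 (L): throw ball3 h=4 -> lands@8:L; in-air after throw: [b1@6:L b2@7:R b3@8:L]
Beat 5 (R): throw ball4 h=6 -> lands@11:R; in-air after throw: [b1@6:L b2@7:R b3@8:L b4@11:R]
Beat 6 (L): throw ball1 h=6 -> lands@12:L; in-air after throw: [b2@7:R b3@8:L b4@11:R b1@12:L]
Beat 7 (R): throw ball2 h=3 -> lands@10:L; in-air after throw: [b3@8:L b2@10:L b4@11:R b1@12:L]
Ball 2: thrown@1 h=1 -> first land @2; rethrown@2 h=5 -> second land @7

Answer: 2 7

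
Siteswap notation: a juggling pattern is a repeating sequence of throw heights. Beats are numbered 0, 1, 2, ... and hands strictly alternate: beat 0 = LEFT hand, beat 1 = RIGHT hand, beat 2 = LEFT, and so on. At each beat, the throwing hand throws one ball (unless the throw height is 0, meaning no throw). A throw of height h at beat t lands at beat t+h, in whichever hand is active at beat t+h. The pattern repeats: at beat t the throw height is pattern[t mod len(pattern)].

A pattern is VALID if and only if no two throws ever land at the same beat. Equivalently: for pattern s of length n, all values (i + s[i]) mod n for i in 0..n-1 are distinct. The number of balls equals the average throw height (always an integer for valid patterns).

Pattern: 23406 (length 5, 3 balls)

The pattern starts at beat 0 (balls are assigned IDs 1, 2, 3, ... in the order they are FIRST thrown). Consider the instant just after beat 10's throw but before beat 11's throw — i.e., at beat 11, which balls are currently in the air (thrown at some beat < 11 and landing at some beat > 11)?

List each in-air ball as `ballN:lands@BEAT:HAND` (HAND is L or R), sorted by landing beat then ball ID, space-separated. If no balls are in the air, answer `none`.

Beat 0 (L): throw ball1 h=2 -> lands@2:L; in-air after throw: [b1@2:L]
Beat 1 (R): throw ball2 h=3 -> lands@4:L; in-air after throw: [b1@2:L b2@4:L]
Beat 2 (L): throw ball1 h=4 -> lands@6:L; in-air after throw: [b2@4:L b1@6:L]
Beat 4 (L): throw ball2 h=6 -> lands@10:L; in-air after throw: [b1@6:L b2@10:L]
Beat 5 (R): throw ball3 h=2 -> lands@7:R; in-air after throw: [b1@6:L b3@7:R b2@10:L]
Beat 6 (L): throw ball1 h=3 -> lands@9:R; in-air after throw: [b3@7:R b1@9:R b2@10:L]
Beat 7 (R): throw ball3 h=4 -> lands@11:R; in-air after throw: [b1@9:R b2@10:L b3@11:R]
Beat 9 (R): throw ball1 h=6 -> lands@15:R; in-air after throw: [b2@10:L b3@11:R b1@15:R]
Beat 10 (L): throw ball2 h=2 -> lands@12:L; in-air after throw: [b3@11:R b2@12:L b1@15:R]
Beat 11 (R): throw ball3 h=3 -> lands@14:L; in-air after throw: [b2@12:L b3@14:L b1@15:R]

Answer: ball2:lands@12:L ball1:lands@15:R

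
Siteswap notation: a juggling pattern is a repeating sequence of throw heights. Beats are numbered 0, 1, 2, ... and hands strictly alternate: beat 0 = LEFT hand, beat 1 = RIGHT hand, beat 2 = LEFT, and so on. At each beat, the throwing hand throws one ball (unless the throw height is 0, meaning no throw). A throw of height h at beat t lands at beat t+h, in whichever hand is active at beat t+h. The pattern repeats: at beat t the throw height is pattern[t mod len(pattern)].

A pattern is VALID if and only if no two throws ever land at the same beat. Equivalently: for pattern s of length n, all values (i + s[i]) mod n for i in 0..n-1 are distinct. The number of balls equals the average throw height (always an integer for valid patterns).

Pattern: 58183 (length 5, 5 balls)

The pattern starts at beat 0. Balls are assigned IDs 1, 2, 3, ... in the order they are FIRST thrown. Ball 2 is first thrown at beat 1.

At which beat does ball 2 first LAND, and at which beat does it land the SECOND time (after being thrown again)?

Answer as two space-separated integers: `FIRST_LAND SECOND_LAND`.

Beat 0 (L): throw ball1 h=5 -> lands@5:R; in-air after throw: [b1@5:R]
Beat 1 (R): throw ball2 h=8 -> lands@9:R; in-air after throw: [b1@5:R b2@9:R]
Beat 2 (L): throw ball3 h=1 -> lands@3:R; in-air after throw: [b3@3:R b1@5:R b2@9:R]
Beat 3 (R): throw ball3 h=8 -> lands@11:R; in-air after throw: [b1@5:R b2@9:R b3@11:R]
Beat 4 (L): throw ball4 h=3 -> lands@7:R; in-air after throw: [b1@5:R b4@7:R b2@9:R b3@11:R]
Beat 5 (R): throw ball1 h=5 -> lands@10:L; in-air after throw: [b4@7:R b2@9:R b1@10:L b3@11:R]
Beat 6 (L): throw ball5 h=8 -> lands@14:L; in-air after throw: [b4@7:R b2@9:R b1@10:L b3@11:R b5@14:L]
Beat 7 (R): throw ball4 h=1 -> lands@8:L; in-air after throw: [b4@8:L b2@9:R b1@10:L b3@11:R b5@14:L]
Beat 8 (L): throw ball4 h=8 -> lands@16:L; in-air after throw: [b2@9:R b1@10:L b3@11:R b5@14:L b4@16:L]
Beat 9 (R): throw ball2 h=3 -> lands@12:L; in-air after throw: [b1@10:L b3@11:R b2@12:L b5@14:L b4@16:L]
Beat 10 (L): throw ball1 h=5 -> lands@15:R; in-air after throw: [b3@11:R b2@12:L b5@14:L b1@15:R b4@16:L]
Beat 11 (R): throw ball3 h=8 -> lands@19:R; in-air after throw: [b2@12:L b5@14:L b1@15:R b4@16:L b3@19:R]
Beat 12 (L): throw ball2 h=1 -> lands@13:R; in-air after throw: [b2@13:R b5@14:L b1@15:R b4@16:L b3@19:R]
Ball 2: thrown@1 h=8 -> first land @9; rethrown@9 h=3 -> second land @12

Answer: 9 12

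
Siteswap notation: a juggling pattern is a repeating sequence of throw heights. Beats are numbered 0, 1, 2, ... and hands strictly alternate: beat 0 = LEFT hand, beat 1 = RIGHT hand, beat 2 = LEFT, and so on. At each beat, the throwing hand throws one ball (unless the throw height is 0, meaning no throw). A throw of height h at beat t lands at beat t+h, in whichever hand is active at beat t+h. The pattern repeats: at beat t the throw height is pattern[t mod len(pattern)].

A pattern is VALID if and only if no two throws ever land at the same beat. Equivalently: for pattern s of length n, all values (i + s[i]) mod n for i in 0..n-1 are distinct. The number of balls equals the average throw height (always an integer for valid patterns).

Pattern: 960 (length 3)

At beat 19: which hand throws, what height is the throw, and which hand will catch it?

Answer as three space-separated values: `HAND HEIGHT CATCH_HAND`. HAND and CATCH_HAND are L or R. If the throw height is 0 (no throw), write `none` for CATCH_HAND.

Answer: R 6 R

Derivation:
Beat 19: 19 mod 2 = 1, so hand = R
Throw height = pattern[19 mod 3] = pattern[1] = 6
Lands at beat 19+6=25, 25 mod 2 = 1, so catch hand = R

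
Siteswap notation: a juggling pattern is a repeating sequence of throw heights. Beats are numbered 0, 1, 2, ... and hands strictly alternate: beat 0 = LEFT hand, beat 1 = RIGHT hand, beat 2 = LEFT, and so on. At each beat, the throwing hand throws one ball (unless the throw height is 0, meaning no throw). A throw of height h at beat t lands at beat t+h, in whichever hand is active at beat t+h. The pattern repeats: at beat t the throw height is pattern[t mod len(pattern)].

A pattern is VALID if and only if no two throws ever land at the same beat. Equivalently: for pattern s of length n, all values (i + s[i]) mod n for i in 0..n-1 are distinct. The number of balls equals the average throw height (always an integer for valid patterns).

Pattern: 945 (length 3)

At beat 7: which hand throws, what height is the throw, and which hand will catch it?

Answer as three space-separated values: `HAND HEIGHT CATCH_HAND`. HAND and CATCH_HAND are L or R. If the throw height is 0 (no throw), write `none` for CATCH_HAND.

Beat 7: 7 mod 2 = 1, so hand = R
Throw height = pattern[7 mod 3] = pattern[1] = 4
Lands at beat 7+4=11, 11 mod 2 = 1, so catch hand = R

Answer: R 4 R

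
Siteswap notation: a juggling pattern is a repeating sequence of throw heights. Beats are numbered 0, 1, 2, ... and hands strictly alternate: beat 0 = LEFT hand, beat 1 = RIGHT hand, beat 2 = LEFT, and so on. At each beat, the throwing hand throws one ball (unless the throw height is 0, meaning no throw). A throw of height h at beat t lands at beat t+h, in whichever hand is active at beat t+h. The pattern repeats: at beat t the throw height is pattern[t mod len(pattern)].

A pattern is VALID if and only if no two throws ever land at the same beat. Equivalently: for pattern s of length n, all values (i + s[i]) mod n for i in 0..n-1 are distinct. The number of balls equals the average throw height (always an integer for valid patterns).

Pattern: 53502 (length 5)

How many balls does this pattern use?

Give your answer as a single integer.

Answer: 3

Derivation:
Pattern = [5, 3, 5, 0, 2], length n = 5
  position 0: throw height = 5, running sum = 5
  position 1: throw height = 3, running sum = 8
  position 2: throw height = 5, running sum = 13
  position 3: throw height = 0, running sum = 13
  position 4: throw height = 2, running sum = 15
Total sum = 15; balls = sum / n = 15 / 5 = 3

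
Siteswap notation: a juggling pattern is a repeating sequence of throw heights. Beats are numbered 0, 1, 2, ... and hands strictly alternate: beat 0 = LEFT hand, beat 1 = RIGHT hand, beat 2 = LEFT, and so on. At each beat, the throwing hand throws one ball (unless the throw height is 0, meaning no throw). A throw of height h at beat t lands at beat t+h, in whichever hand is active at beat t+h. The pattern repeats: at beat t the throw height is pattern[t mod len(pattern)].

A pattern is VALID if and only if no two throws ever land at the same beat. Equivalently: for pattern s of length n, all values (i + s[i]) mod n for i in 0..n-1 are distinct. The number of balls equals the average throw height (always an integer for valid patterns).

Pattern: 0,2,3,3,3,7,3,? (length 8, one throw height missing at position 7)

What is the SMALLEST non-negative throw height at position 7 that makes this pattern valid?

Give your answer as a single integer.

Answer: 3

Derivation:
i=0: (0 + 0) mod 8 = 0
i=1: (1 + 2) mod 8 = 3
i=2: (2 + 3) mod 8 = 5
i=3: (3 + 3) mod 8 = 6
i=4: (4 + 3) mod 8 = 7
i=5: (5 + 7) mod 8 = 4
i=6: (6 + 3) mod 8 = 1
i=7: s[i]=? (unknown)
Known residues: [0, 1, 3, 4, 5, 6, 7]; need a permutation of 0..7, so missing residue r = 2
Need (7 + s) mod 8 = 2; smallest s = (2 - 7) mod 8 = 3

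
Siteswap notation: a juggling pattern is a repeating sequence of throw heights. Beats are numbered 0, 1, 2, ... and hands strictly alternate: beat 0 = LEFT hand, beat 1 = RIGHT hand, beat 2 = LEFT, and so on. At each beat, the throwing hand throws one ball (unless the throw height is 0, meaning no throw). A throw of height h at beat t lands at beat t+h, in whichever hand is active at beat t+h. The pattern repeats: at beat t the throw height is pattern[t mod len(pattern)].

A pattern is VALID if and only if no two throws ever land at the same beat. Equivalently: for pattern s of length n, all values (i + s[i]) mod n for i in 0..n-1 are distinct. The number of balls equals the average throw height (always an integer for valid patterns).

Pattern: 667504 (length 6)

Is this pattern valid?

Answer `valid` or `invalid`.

Answer: invalid

Derivation:
i=0: (i + s[i]) mod n = (0 + 6) mod 6 = 0
i=1: (i + s[i]) mod n = (1 + 6) mod 6 = 1
i=2: (i + s[i]) mod n = (2 + 7) mod 6 = 3
i=3: (i + s[i]) mod n = (3 + 5) mod 6 = 2
i=4: (i + s[i]) mod n = (4 + 0) mod 6 = 4
i=5: (i + s[i]) mod n = (5 + 4) mod 6 = 3
Residues: [0, 1, 3, 2, 4, 3], distinct: False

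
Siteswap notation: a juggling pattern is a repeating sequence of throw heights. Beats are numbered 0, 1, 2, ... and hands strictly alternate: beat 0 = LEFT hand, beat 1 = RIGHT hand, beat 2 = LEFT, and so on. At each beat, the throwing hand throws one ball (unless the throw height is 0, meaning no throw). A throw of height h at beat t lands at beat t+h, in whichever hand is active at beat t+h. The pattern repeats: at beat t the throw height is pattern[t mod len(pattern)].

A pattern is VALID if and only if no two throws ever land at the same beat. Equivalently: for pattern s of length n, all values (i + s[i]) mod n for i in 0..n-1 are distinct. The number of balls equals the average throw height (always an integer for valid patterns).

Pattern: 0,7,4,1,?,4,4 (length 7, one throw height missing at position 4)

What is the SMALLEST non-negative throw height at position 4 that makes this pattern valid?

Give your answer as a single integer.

Answer: 1

Derivation:
i=0: (0 + 0) mod 7 = 0
i=1: (1 + 7) mod 7 = 1
i=2: (2 + 4) mod 7 = 6
i=3: (3 + 1) mod 7 = 4
i=4: s[i]=? (unknown)
i=5: (5 + 4) mod 7 = 2
i=6: (6 + 4) mod 7 = 3
Known residues: [0, 1, 2, 3, 4, 6]; need a permutation of 0..6, so missing residue r = 5
Need (4 + s) mod 7 = 5; smallest s = (5 - 4) mod 7 = 1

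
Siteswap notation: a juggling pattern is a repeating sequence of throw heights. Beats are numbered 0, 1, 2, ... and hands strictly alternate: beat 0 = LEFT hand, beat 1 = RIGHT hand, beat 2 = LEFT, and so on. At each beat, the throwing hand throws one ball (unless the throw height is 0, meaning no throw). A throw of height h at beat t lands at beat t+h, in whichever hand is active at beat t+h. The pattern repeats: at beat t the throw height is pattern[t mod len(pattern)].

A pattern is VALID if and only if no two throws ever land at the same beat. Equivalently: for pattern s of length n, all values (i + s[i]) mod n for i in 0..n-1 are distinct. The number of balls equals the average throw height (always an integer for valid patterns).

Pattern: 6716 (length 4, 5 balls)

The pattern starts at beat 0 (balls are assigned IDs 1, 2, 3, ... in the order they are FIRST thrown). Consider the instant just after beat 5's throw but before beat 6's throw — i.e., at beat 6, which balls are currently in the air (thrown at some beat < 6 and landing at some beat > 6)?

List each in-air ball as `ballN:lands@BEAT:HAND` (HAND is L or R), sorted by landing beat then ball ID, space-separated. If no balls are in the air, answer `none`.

Beat 0 (L): throw ball1 h=6 -> lands@6:L; in-air after throw: [b1@6:L]
Beat 1 (R): throw ball2 h=7 -> lands@8:L; in-air after throw: [b1@6:L b2@8:L]
Beat 2 (L): throw ball3 h=1 -> lands@3:R; in-air after throw: [b3@3:R b1@6:L b2@8:L]
Beat 3 (R): throw ball3 h=6 -> lands@9:R; in-air after throw: [b1@6:L b2@8:L b3@9:R]
Beat 4 (L): throw ball4 h=6 -> lands@10:L; in-air after throw: [b1@6:L b2@8:L b3@9:R b4@10:L]
Beat 5 (R): throw ball5 h=7 -> lands@12:L; in-air after throw: [b1@6:L b2@8:L b3@9:R b4@10:L b5@12:L]
Beat 6 (L): throw ball1 h=1 -> lands@7:R; in-air after throw: [b1@7:R b2@8:L b3@9:R b4@10:L b5@12:L]

Answer: ball2:lands@8:L ball3:lands@9:R ball4:lands@10:L ball5:lands@12:L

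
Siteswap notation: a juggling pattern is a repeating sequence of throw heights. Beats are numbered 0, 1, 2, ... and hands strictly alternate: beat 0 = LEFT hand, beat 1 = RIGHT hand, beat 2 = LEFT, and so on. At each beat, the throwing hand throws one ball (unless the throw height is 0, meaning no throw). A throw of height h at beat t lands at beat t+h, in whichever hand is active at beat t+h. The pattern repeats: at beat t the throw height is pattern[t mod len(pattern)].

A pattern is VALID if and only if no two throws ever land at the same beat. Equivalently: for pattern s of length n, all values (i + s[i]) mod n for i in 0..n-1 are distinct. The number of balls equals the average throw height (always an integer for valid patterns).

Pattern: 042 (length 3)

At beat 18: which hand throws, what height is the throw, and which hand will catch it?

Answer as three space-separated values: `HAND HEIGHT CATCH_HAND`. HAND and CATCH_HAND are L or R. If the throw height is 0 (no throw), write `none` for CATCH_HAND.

Beat 18: 18 mod 2 = 0, so hand = L
Throw height = pattern[18 mod 3] = pattern[0] = 0

Answer: L 0 none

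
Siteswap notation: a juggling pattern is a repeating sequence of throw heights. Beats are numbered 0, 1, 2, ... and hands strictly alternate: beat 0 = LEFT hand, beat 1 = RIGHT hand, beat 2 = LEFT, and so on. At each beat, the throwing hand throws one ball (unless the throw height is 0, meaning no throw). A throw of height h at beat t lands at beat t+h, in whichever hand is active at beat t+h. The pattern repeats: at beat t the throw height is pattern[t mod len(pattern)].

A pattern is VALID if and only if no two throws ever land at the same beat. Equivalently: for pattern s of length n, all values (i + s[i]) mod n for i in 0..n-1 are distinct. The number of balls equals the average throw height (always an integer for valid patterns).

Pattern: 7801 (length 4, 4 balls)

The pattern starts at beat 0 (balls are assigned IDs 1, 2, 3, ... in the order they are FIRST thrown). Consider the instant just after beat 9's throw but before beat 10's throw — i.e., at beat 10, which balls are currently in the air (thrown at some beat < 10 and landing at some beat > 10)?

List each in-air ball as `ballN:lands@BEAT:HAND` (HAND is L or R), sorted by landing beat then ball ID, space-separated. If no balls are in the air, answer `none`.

Answer: ball3:lands@11:R ball4:lands@13:R ball1:lands@15:R ball2:lands@17:R

Derivation:
Beat 0 (L): throw ball1 h=7 -> lands@7:R; in-air after throw: [b1@7:R]
Beat 1 (R): throw ball2 h=8 -> lands@9:R; in-air after throw: [b1@7:R b2@9:R]
Beat 3 (R): throw ball3 h=1 -> lands@4:L; in-air after throw: [b3@4:L b1@7:R b2@9:R]
Beat 4 (L): throw ball3 h=7 -> lands@11:R; in-air after throw: [b1@7:R b2@9:R b3@11:R]
Beat 5 (R): throw ball4 h=8 -> lands@13:R; in-air after throw: [b1@7:R b2@9:R b3@11:R b4@13:R]
Beat 7 (R): throw ball1 h=1 -> lands@8:L; in-air after throw: [b1@8:L b2@9:R b3@11:R b4@13:R]
Beat 8 (L): throw ball1 h=7 -> lands@15:R; in-air after throw: [b2@9:R b3@11:R b4@13:R b1@15:R]
Beat 9 (R): throw ball2 h=8 -> lands@17:R; in-air after throw: [b3@11:R b4@13:R b1@15:R b2@17:R]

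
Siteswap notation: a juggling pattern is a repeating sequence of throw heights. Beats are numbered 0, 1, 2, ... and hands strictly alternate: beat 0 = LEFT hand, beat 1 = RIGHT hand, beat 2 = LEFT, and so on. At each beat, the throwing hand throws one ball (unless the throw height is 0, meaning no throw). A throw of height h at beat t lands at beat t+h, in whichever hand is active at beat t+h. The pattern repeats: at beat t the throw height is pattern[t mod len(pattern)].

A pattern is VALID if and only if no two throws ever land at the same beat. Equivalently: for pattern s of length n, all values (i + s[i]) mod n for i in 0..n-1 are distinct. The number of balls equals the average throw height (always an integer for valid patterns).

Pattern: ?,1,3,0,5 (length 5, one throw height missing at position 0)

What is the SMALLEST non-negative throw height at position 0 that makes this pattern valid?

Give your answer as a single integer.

i=0: s[i]=? (unknown)
i=1: (1 + 1) mod 5 = 2
i=2: (2 + 3) mod 5 = 0
i=3: (3 + 0) mod 5 = 3
i=4: (4 + 5) mod 5 = 4
Known residues: [0, 2, 3, 4]; need a permutation of 0..4, so missing residue r = 1
Need (0 + s) mod 5 = 1; smallest s = (1 - 0) mod 5 = 1

Answer: 1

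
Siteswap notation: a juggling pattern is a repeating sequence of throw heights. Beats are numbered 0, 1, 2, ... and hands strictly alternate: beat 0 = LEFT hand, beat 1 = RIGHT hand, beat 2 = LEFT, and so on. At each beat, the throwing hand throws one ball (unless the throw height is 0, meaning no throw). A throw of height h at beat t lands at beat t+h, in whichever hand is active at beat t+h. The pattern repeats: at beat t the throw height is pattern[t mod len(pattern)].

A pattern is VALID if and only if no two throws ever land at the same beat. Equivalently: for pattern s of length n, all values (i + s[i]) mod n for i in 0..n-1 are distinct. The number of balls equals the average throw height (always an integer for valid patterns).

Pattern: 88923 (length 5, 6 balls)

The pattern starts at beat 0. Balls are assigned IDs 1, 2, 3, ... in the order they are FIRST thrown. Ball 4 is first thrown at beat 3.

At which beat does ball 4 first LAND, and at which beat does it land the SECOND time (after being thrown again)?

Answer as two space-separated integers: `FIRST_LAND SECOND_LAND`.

Answer: 5 13

Derivation:
Beat 0 (L): throw ball1 h=8 -> lands@8:L; in-air after throw: [b1@8:L]
Beat 1 (R): throw ball2 h=8 -> lands@9:R; in-air after throw: [b1@8:L b2@9:R]
Beat 2 (L): throw ball3 h=9 -> lands@11:R; in-air after throw: [b1@8:L b2@9:R b3@11:R]
Beat 3 (R): throw ball4 h=2 -> lands@5:R; in-air after throw: [b4@5:R b1@8:L b2@9:R b3@11:R]
Beat 4 (L): throw ball5 h=3 -> lands@7:R; in-air after throw: [b4@5:R b5@7:R b1@8:L b2@9:R b3@11:R]
Beat 5 (R): throw ball4 h=8 -> lands@13:R; in-air after throw: [b5@7:R b1@8:L b2@9:R b3@11:R b4@13:R]
Beat 6 (L): throw ball6 h=8 -> lands@14:L; in-air after throw: [b5@7:R b1@8:L b2@9:R b3@11:R b4@13:R b6@14:L]
Beat 7 (R): throw ball5 h=9 -> lands@16:L; in-air after throw: [b1@8:L b2@9:R b3@11:R b4@13:R b6@14:L b5@16:L]
Beat 8 (L): throw ball1 h=2 -> lands@10:L; in-air after throw: [b2@9:R b1@10:L b3@11:R b4@13:R b6@14:L b5@16:L]
Beat 9 (R): throw ball2 h=3 -> lands@12:L; in-air after throw: [b1@10:L b3@11:R b2@12:L b4@13:R b6@14:L b5@16:L]
Beat 10 (L): throw ball1 h=8 -> lands@18:L; in-air after throw: [b3@11:R b2@12:L b4@13:R b6@14:L b5@16:L b1@18:L]
Beat 11 (R): throw ball3 h=8 -> lands@19:R; in-air after throw: [b2@12:L b4@13:R b6@14:L b5@16:L b1@18:L b3@19:R]
Beat 12 (L): throw ball2 h=9 -> lands@21:R; in-air after throw: [b4@13:R b6@14:L b5@16:L b1@18:L b3@19:R b2@21:R]
Beat 13 (R): throw ball4 h=2 -> lands@15:R; in-air after throw: [b6@14:L b4@15:R b5@16:L b1@18:L b3@19:R b2@21:R]
Ball 4: thrown@3 h=2 -> first land @5; rethrown@5 h=8 -> second land @13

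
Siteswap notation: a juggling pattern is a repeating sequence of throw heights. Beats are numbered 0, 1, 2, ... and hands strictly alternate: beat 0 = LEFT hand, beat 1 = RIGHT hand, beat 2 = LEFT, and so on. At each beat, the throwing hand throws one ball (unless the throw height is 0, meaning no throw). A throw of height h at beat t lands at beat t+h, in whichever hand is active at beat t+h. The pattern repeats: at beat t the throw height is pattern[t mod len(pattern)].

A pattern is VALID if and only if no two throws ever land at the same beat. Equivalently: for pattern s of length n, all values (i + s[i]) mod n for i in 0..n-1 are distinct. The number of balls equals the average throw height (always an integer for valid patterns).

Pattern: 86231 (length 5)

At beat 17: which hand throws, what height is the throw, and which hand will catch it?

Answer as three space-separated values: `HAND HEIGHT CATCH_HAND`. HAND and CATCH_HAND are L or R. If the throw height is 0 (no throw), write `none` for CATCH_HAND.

Answer: R 2 R

Derivation:
Beat 17: 17 mod 2 = 1, so hand = R
Throw height = pattern[17 mod 5] = pattern[2] = 2
Lands at beat 17+2=19, 19 mod 2 = 1, so catch hand = R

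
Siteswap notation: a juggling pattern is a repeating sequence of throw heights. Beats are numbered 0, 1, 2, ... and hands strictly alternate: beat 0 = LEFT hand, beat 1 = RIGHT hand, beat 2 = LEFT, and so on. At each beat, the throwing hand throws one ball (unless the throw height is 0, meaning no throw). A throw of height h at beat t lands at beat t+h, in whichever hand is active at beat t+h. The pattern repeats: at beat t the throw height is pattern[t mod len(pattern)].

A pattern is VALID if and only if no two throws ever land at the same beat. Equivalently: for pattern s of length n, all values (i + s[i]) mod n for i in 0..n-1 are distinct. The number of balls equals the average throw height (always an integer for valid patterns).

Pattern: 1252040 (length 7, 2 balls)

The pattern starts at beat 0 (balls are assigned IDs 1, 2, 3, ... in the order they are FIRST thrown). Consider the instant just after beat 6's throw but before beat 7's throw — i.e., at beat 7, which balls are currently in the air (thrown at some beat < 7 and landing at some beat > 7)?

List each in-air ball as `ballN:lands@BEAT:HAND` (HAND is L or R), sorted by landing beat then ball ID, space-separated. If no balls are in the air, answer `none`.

Beat 0 (L): throw ball1 h=1 -> lands@1:R; in-air after throw: [b1@1:R]
Beat 1 (R): throw ball1 h=2 -> lands@3:R; in-air after throw: [b1@3:R]
Beat 2 (L): throw ball2 h=5 -> lands@7:R; in-air after throw: [b1@3:R b2@7:R]
Beat 3 (R): throw ball1 h=2 -> lands@5:R; in-air after throw: [b1@5:R b2@7:R]
Beat 5 (R): throw ball1 h=4 -> lands@9:R; in-air after throw: [b2@7:R b1@9:R]
Beat 7 (R): throw ball2 h=1 -> lands@8:L; in-air after throw: [b2@8:L b1@9:R]

Answer: ball1:lands@9:R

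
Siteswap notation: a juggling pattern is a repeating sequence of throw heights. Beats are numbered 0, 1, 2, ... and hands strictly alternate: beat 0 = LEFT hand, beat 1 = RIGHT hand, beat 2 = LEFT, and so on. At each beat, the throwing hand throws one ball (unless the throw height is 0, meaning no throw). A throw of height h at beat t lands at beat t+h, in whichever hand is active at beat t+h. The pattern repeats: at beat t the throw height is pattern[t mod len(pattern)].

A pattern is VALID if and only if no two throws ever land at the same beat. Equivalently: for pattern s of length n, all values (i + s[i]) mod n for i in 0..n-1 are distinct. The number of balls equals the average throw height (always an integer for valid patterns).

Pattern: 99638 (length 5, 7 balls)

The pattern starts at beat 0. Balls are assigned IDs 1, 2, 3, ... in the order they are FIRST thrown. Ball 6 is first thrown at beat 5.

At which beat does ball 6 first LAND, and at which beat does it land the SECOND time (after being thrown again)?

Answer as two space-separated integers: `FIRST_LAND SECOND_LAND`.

Beat 0 (L): throw ball1 h=9 -> lands@9:R; in-air after throw: [b1@9:R]
Beat 1 (R): throw ball2 h=9 -> lands@10:L; in-air after throw: [b1@9:R b2@10:L]
Beat 2 (L): throw ball3 h=6 -> lands@8:L; in-air after throw: [b3@8:L b1@9:R b2@10:L]
Beat 3 (R): throw ball4 h=3 -> lands@6:L; in-air after throw: [b4@6:L b3@8:L b1@9:R b2@10:L]
Beat 4 (L): throw ball5 h=8 -> lands@12:L; in-air after throw: [b4@6:L b3@8:L b1@9:R b2@10:L b5@12:L]
Beat 5 (R): throw ball6 h=9 -> lands@14:L; in-air after throw: [b4@6:L b3@8:L b1@9:R b2@10:L b5@12:L b6@14:L]
Beat 6 (L): throw ball4 h=9 -> lands@15:R; in-air after throw: [b3@8:L b1@9:R b2@10:L b5@12:L b6@14:L b4@15:R]
Beat 7 (R): throw ball7 h=6 -> lands@13:R; in-air after throw: [b3@8:L b1@9:R b2@10:L b5@12:L b7@13:R b6@14:L b4@15:R]
Beat 8 (L): throw ball3 h=3 -> lands@11:R; in-air after throw: [b1@9:R b2@10:L b3@11:R b5@12:L b7@13:R b6@14:L b4@15:R]
Beat 9 (R): throw ball1 h=8 -> lands@17:R; in-air after throw: [b2@10:L b3@11:R b5@12:L b7@13:R b6@14:L b4@15:R b1@17:R]
Beat 10 (L): throw ball2 h=9 -> lands@19:R; in-air after throw: [b3@11:R b5@12:L b7@13:R b6@14:L b4@15:R b1@17:R b2@19:R]
Beat 11 (R): throw ball3 h=9 -> lands@20:L; in-air after throw: [b5@12:L b7@13:R b6@14:L b4@15:R b1@17:R b2@19:R b3@20:L]
Beat 12 (L): throw ball5 h=6 -> lands@18:L; in-air after throw: [b7@13:R b6@14:L b4@15:R b1@17:R b5@18:L b2@19:R b3@20:L]
Beat 13 (R): throw ball7 h=3 -> lands@16:L; in-air after throw: [b6@14:L b4@15:R b7@16:L b1@17:R b5@18:L b2@19:R b3@20:L]
Beat 14 (L): throw ball6 h=8 -> lands@22:L; in-air after throw: [b4@15:R b7@16:L b1@17:R b5@18:L b2@19:R b3@20:L b6@22:L]
Beat 15 (R): throw ball4 h=9 -> lands@24:L; in-air after throw: [b7@16:L b1@17:R b5@18:L b2@19:R b3@20:L b6@22:L b4@24:L]
Beat 16 (L): throw ball7 h=9 -> lands@25:R; in-air after throw: [b1@17:R b5@18:L b2@19:R b3@20:L b6@22:L b4@24:L b7@25:R]
Beat 17 (R): throw ball1 h=6 -> lands@23:R; in-air after throw: [b5@18:L b2@19:R b3@20:L b6@22:L b1@23:R b4@24:L b7@25:R]
Beat 18 (L): throw ball5 h=3 -> lands@21:R; in-air after throw: [b2@19:R b3@20:L b5@21:R b6@22:L b1@23:R b4@24:L b7@25:R]
Beat 19 (R): throw ball2 h=8 -> lands@27:R; in-air after throw: [b3@20:L b5@21:R b6@22:L b1@23:R b4@24:L b7@25:R b2@27:R]
Beat 20 (L): throw ball3 h=9 -> lands@29:R; in-air after throw: [b5@21:R b6@22:L b1@23:R b4@24:L b7@25:R b2@27:R b3@29:R]
Beat 21 (R): throw ball5 h=9 -> lands@30:L; in-air after throw: [b6@22:L b1@23:R b4@24:L b7@25:R b2@27:R b3@29:R b5@30:L]
Ball 6: thrown@5 h=9 -> first land @14; rethrown@14 h=8 -> second land @22

Answer: 14 22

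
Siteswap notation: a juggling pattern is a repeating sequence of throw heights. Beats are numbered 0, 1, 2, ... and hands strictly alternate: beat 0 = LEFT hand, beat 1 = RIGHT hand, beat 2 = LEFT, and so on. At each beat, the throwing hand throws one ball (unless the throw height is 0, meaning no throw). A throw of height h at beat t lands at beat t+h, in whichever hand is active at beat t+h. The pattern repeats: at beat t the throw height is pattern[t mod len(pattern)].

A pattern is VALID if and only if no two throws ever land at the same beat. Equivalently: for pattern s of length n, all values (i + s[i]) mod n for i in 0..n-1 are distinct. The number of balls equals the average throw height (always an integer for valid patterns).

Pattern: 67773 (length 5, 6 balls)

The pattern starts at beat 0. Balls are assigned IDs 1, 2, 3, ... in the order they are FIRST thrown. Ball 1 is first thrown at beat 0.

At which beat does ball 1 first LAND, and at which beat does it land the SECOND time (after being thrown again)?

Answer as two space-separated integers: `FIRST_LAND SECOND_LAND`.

Answer: 6 13

Derivation:
Beat 0 (L): throw ball1 h=6 -> lands@6:L; in-air after throw: [b1@6:L]
Beat 1 (R): throw ball2 h=7 -> lands@8:L; in-air after throw: [b1@6:L b2@8:L]
Beat 2 (L): throw ball3 h=7 -> lands@9:R; in-air after throw: [b1@6:L b2@8:L b3@9:R]
Beat 3 (R): throw ball4 h=7 -> lands@10:L; in-air after throw: [b1@6:L b2@8:L b3@9:R b4@10:L]
Beat 4 (L): throw ball5 h=3 -> lands@7:R; in-air after throw: [b1@6:L b5@7:R b2@8:L b3@9:R b4@10:L]
Beat 5 (R): throw ball6 h=6 -> lands@11:R; in-air after throw: [b1@6:L b5@7:R b2@8:L b3@9:R b4@10:L b6@11:R]
Beat 6 (L): throw ball1 h=7 -> lands@13:R; in-air after throw: [b5@7:R b2@8:L b3@9:R b4@10:L b6@11:R b1@13:R]
Beat 7 (R): throw ball5 h=7 -> lands@14:L; in-air after throw: [b2@8:L b3@9:R b4@10:L b6@11:R b1@13:R b5@14:L]
Beat 8 (L): throw ball2 h=7 -> lands@15:R; in-air after throw: [b3@9:R b4@10:L b6@11:R b1@13:R b5@14:L b2@15:R]
Beat 9 (R): throw ball3 h=3 -> lands@12:L; in-air after throw: [b4@10:L b6@11:R b3@12:L b1@13:R b5@14:L b2@15:R]
Beat 10 (L): throw ball4 h=6 -> lands@16:L; in-air after throw: [b6@11:R b3@12:L b1@13:R b5@14:L b2@15:R b4@16:L]
Beat 11 (R): throw ball6 h=7 -> lands@18:L; in-air after throw: [b3@12:L b1@13:R b5@14:L b2@15:R b4@16:L b6@18:L]
Beat 12 (L): throw ball3 h=7 -> lands@19:R; in-air after throw: [b1@13:R b5@14:L b2@15:R b4@16:L b6@18:L b3@19:R]
Beat 13 (R): throw ball1 h=7 -> lands@20:L; in-air after throw: [b5@14:L b2@15:R b4@16:L b6@18:L b3@19:R b1@20:L]
Ball 1: thrown@0 h=6 -> first land @6; rethrown@6 h=7 -> second land @13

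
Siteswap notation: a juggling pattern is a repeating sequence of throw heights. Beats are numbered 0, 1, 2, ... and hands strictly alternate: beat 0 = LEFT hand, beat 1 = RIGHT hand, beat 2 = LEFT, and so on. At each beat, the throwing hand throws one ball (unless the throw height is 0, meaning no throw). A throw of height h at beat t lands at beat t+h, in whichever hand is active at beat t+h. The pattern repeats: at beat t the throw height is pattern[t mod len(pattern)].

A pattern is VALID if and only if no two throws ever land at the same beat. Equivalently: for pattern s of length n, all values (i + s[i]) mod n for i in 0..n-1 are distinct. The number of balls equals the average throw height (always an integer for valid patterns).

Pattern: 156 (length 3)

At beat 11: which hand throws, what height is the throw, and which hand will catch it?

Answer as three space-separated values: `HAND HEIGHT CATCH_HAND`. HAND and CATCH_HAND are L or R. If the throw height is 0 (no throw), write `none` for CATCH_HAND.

Beat 11: 11 mod 2 = 1, so hand = R
Throw height = pattern[11 mod 3] = pattern[2] = 6
Lands at beat 11+6=17, 17 mod 2 = 1, so catch hand = R

Answer: R 6 R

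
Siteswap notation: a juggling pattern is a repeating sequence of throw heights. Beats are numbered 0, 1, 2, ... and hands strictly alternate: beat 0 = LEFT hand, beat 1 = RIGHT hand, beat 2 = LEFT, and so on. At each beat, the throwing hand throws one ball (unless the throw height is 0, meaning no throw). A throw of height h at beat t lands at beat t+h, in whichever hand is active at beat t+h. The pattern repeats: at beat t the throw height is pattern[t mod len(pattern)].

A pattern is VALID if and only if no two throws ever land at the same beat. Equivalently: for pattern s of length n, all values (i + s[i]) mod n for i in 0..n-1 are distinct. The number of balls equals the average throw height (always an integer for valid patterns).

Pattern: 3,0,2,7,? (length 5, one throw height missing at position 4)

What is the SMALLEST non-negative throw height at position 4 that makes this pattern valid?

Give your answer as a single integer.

i=0: (0 + 3) mod 5 = 3
i=1: (1 + 0) mod 5 = 1
i=2: (2 + 2) mod 5 = 4
i=3: (3 + 7) mod 5 = 0
i=4: s[i]=? (unknown)
Known residues: [0, 1, 3, 4]; need a permutation of 0..4, so missing residue r = 2
Need (4 + s) mod 5 = 2; smallest s = (2 - 4) mod 5 = 3

Answer: 3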